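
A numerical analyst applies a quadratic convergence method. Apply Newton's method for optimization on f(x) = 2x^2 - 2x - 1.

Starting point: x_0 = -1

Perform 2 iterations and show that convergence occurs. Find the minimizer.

f(x) = 2x^2 - 2x - 1, f'(x) = 4x + (-2), f''(x) = 4
Step 1: f'(-1) = -6, x_1 = -1 - -6/4 = 1/2
Step 2: f'(1/2) = 0, x_2 = 1/2 (converged)
Newton's method converges in 1 step for quadratics.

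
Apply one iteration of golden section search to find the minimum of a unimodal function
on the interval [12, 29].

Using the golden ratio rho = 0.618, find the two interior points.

Golden section search on [12, 29].
Golden ratio rho = 0.618 (approx).
Interior points:
  x_1 = 12 + (1-0.618)*17 = 18.4940
  x_2 = 12 + 0.618*17 = 22.5060
Compare f(x_1) and f(x_2) to determine which subinterval to keep.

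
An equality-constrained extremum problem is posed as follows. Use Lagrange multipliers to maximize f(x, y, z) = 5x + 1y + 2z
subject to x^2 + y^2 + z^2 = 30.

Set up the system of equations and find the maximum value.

Lagrange conditions: 5 = 2*lambda*x, 1 = 2*lambda*y, 2 = 2*lambda*z
So x:5 = y:1 = z:2, i.e. x = 5t, y = 1t, z = 2t
Constraint: t^2*(5^2 + 1^2 + 2^2) = 30
  t^2 * 30 = 30  =>  t = sqrt(1)
Maximum = 5*5t + 1*1t + 2*2t = 30*sqrt(1) = 30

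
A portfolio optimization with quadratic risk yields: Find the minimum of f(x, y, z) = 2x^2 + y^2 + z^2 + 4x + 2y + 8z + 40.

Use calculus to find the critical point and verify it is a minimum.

f(x,y,z) = 2x^2 + y^2 + z^2 + 4x + 2y + 8z + 40
df/dx = 4x + (4) = 0 => x = -1
df/dy = 2y + (2) = 0 => y = -1
df/dz = 2z + (8) = 0 => z = -4
f(-1,-1,-4) = 2*(-1)^2 + 1*(-1)^2 + 1*(-4)^2 + 4*(-1) + 2*(-1) + 8*(-4) + 40 = 21
Hessian is diagonal with entries 4, 2, 2 > 0, confirmed minimum.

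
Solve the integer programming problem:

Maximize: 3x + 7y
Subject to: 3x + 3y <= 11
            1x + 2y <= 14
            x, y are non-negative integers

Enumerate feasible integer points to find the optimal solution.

Constraint 1: 3x + 3y <= 11
Constraint 2: 1x + 2y <= 14
Feasible x range (need y >= 0): 0 <= x <= min(11/3, 14/1) => x in {0, ..., 3}.
Enumerate feasible integer points row by row (the coefficient of y is 7 > 0, so for each x the largest feasible y gives the best value):
  x = 0: y <= min((11 - 3*0)/3, (14 - 1*0)/2) => y in {0, ..., 3}; best 3*0 + 7*3 = 21
  x = 1: y <= min((11 - 3*1)/3, (14 - 1*1)/2) => y in {0, ..., 2}; best 3*1 + 7*2 = 17
  x = 2: y <= min((11 - 3*2)/3, (14 - 1*2)/2) => y in {0, ..., 1}; best 3*2 + 7*1 = 13
  x = 3: y <= min((11 - 3*3)/3, (14 - 1*3)/2) => y in {0}; best 3*3 + 7*0 = 9
The maximum 3x + 7y = 21 is achieved at x = 0, y = 3.
Check: 3*0 + 3*3 = 9 <= 11 and 1*0 + 2*3 = 6 <= 14.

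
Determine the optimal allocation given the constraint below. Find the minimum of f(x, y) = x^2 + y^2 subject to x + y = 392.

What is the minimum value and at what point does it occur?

Substitute y = 392 - x into f(x,y) = x^2 + y^2:
g(x) = x^2 + (392 - x)^2 = 2x^2 - 784x + 153664
g'(x) = 4x - 784 = 0  =>  x = 196
y = 392 - 196 = 196
Minimum value = 196^2 + 196^2 = 76832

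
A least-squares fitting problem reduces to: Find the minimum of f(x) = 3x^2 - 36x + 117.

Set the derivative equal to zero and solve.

f(x) = 3x^2 - 36x + 117
f'(x) = 6x + (-36) = 0
x = 36/6 = 6
f(6) = 9
Since f''(x) = 6 > 0, this is a minimum.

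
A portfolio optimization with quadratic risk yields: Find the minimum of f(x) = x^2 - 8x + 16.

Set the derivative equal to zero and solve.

f(x) = x^2 - 8x + 16
f'(x) = 2x + (-8) = 0
x = 8/2 = 4
f(4) = 0
Since f''(x) = 2 > 0, this is a minimum.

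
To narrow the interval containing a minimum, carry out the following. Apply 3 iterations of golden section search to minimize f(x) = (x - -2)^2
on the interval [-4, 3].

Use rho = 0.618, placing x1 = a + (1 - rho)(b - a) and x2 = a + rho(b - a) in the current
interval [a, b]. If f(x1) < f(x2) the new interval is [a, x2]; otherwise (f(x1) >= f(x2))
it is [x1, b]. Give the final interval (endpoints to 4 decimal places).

Golden section search for min of f(x) = (x - -2)^2 on [-4, 3].
Each step: x1 = a + (1 - rho)(b - a), x2 = a + rho(b - a); if f(x1) < f(x2) keep [a, x2], otherwise keep [x1, b].
Step 1: [-4.0000, 3.0000], x1=-1.3260 (f=0.4543), x2=0.3260 (f=5.4103); f(x1) < f(x2) => keep [-4.0000, 0.3260]
Step 2: [-4.0000, 0.3260], x1=-2.3475 (f=0.1207), x2=-1.3265 (f=0.4536); f(x1) < f(x2) => keep [-4.0000, -1.3265]
Step 3: [-4.0000, -1.3265], x1=-2.9787 (f=0.9579), x2=-2.3478 (f=0.1210); f(x1) > f(x2) => keep [-2.9787, -1.3265]
Final interval: [-2.9787, -1.3265]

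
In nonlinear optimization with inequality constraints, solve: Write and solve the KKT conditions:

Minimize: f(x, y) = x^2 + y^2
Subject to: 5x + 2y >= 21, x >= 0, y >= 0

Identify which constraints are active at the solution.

KKT conditions for min x^2 + y^2 s.t. 5x + 2y >= 21, x >= 0, y >= 0:
Stationarity: 2x = mu*5 + mu_x, 2y = mu*2 + mu_y, with mu, mu_x, mu_y >= 0
Complementary slackness: mu*(5x + 2y - 21) = 0, mu_x*x = 0, mu_y*y = 0
(0, 0) is infeasible (5*0 + 2*0 < 21), so if mu = 0 stationarity would force x = mu_x/2 >= 0, y = mu_y/2 >= 0 with mu_x*x = mu_y*y = 0, i.e. x = y = 0: contradiction. Hence mu > 0 and 5x + 2y = 21 is active.
Try x > 0, y > 0 (so mu_x = mu_y = 0): x = 5*mu/2, y = 2*mu/2
Substitute: 5*(5*mu/2) + 2*(2*mu/2) = 21
  mu*29/2 = 21 => mu = 42/29
x* = 105/29 > 0, y* = 42/29 > 0, consistent with mu_x = mu_y = 0.
f is convex and the constraints are linear, so this KKT point is the global minimum.
f* = 441/29
Active constraints: 5x + 2y >= 21 (holds with equality, mu = 42/29 > 0); x >= 0 and y >= 0 are inactive (mu_x = mu_y = 0).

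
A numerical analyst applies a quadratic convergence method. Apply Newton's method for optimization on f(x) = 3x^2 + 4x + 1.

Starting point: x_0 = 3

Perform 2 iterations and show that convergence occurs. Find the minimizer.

f(x) = 3x^2 + 4x + 1, f'(x) = 6x + (4), f''(x) = 6
Step 1: f'(3) = 22, x_1 = 3 - 22/6 = -2/3
Step 2: f'(-2/3) = 0, x_2 = -2/3 (converged)
Newton's method converges in 1 step for quadratics.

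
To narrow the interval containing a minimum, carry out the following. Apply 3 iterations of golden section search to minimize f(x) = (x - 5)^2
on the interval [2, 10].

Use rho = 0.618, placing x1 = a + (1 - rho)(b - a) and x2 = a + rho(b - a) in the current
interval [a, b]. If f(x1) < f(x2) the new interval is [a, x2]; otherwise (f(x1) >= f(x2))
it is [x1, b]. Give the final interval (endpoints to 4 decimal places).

Golden section search for min of f(x) = (x - 5)^2 on [2, 10].
Each step: x1 = a + (1 - rho)(b - a), x2 = a + rho(b - a); if f(x1) < f(x2) keep [a, x2], otherwise keep [x1, b].
Step 1: [2.0000, 10.0000], x1=5.0560 (f=0.0031), x2=6.9440 (f=3.7791); f(x1) < f(x2) => keep [2.0000, 6.9440]
Step 2: [2.0000, 6.9440], x1=3.8886 (f=1.2352), x2=5.0554 (f=0.0031); f(x1) > f(x2) => keep [3.8886, 6.9440]
Step 3: [3.8886, 6.9440], x1=5.0558 (f=0.0031), x2=5.7768 (f=0.6035); f(x1) < f(x2) => keep [3.8886, 5.7768]
Final interval: [3.8886, 5.7768]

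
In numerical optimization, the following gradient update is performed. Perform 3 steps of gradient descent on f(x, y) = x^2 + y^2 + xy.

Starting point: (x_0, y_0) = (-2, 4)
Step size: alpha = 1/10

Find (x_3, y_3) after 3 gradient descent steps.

f(x,y) = x^2 + y^2 + xy
grad_x = 2x + 1y, grad_y = 2y + 1x
Step 1: grad = (0, 6), (-2, 17/5)
Step 2: grad = (-3/5, 24/5), (-97/50, 73/25)
Step 3: grad = (-24/25, 39/10), (-461/250, 253/100)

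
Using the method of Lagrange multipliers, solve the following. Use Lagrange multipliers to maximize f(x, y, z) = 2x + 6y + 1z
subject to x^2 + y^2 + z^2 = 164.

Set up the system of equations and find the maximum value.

Lagrange conditions: 2 = 2*lambda*x, 6 = 2*lambda*y, 1 = 2*lambda*z
So x:2 = y:6 = z:1, i.e. x = 2t, y = 6t, z = 1t
Constraint: t^2*(2^2 + 6^2 + 1^2) = 164
  t^2 * 41 = 164  =>  t = sqrt(4)
Maximum = 2*2t + 6*6t + 1*1t = 41*sqrt(4) = 82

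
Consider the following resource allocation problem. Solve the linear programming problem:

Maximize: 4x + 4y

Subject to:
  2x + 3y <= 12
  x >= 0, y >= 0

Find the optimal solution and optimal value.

The feasible region has vertices at [(0, 0), (6, 0), (0, 4)].
Checking objective 4x + 4y at each vertex:
  (0, 0): 4*0 + 4*0 = 0
  (6, 0): 4*6 + 4*0 = 24
  (0, 4): 4*0 + 4*4 = 16
Maximum is 24 at (6, 0).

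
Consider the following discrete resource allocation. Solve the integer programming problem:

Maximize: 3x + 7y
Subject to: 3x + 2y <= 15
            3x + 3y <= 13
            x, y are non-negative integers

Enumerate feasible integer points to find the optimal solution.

Constraint 1: 3x + 2y <= 15
Constraint 2: 3x + 3y <= 13
Feasible x range (need y >= 0): 0 <= x <= min(15/3, 13/3) => x in {0, ..., 4}.
Enumerate feasible integer points row by row (the coefficient of y is 7 > 0, so for each x the largest feasible y gives the best value):
  x = 0: y <= min((15 - 3*0)/2, (13 - 3*0)/3) => y in {0, ..., 4}; best 3*0 + 7*4 = 28
  x = 1: y <= min((15 - 3*1)/2, (13 - 3*1)/3) => y in {0, ..., 3}; best 3*1 + 7*3 = 24
  x = 2: y <= min((15 - 3*2)/2, (13 - 3*2)/3) => y in {0, ..., 2}; best 3*2 + 7*2 = 20
  x = 3: y <= min((15 - 3*3)/2, (13 - 3*3)/3) => y in {0, ..., 1}; best 3*3 + 7*1 = 16
  x = 4: y <= min((15 - 3*4)/2, (13 - 3*4)/3) => y in {0}; best 3*4 + 7*0 = 12
The maximum 3x + 7y = 28 is achieved at x = 0, y = 4.
Check: 3*0 + 2*4 = 8 <= 15 and 3*0 + 3*4 = 12 <= 13.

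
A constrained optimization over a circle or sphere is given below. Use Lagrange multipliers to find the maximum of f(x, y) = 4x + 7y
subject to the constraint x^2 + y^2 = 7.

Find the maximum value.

Set up Lagrange conditions: grad f = lambda * grad g
  4 = 2*lambda*x
  7 = 2*lambda*y
From these: x/y = 4/7, so x = 4t, y = 7t for some t.
Substitute into constraint: (4t)^2 + (7t)^2 = 7
  t^2 * 65 = 7
  t = sqrt(7/65)
Maximum = 4*x + 7*y = (4^2 + 7^2)*t = 65 * sqrt(7/65) = sqrt(455)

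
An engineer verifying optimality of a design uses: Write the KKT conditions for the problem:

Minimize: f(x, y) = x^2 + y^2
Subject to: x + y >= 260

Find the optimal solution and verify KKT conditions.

KKT conditions for min x^2 + y^2 s.t. x + y >= 260:
Stationarity: 2x = mu, 2y = mu
So x = y = mu/2.
Complementary slackness: mu*(x + y - 260) = 0
Primal feasibility: x + y >= 260; dual feasibility: mu >= 0
If mu = 0 then x = y = 0, but 0 + 0 < 260 is infeasible, so the constraint is active.
Constraint active: x + y = 2*(mu/2) = 260 => mu = 260
x = y = 130, f = 33800
Verify: stationarity 2*130 = 260 = mu; primal 130 + 130 = 260 >= 260; dual mu = 260 >= 0; complementary slackness 260*(260 - 260) = 0. All KKT conditions hold.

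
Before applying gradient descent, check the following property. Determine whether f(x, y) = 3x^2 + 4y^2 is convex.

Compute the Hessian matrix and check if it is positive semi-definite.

f(x,y) = 3x^2 + 4y^2
Hessian H = [[6, 0], [0, 8]]
trace(H) = 14, det(H) = 48
Eigenvalues: (14 +/- sqrt(4)) / 2 = 8, 6
Since both eigenvalues > 0, f is convex.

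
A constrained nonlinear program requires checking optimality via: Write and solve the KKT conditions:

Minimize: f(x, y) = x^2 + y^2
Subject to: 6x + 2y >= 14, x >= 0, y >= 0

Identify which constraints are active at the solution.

KKT conditions for min x^2 + y^2 s.t. 6x + 2y >= 14, x >= 0, y >= 0:
Stationarity: 2x = mu*6 + mu_x, 2y = mu*2 + mu_y, with mu, mu_x, mu_y >= 0
Complementary slackness: mu*(6x + 2y - 14) = 0, mu_x*x = 0, mu_y*y = 0
(0, 0) is infeasible (6*0 + 2*0 < 14), so if mu = 0 stationarity would force x = mu_x/2 >= 0, y = mu_y/2 >= 0 with mu_x*x = mu_y*y = 0, i.e. x = y = 0: contradiction. Hence mu > 0 and 6x + 2y = 14 is active.
Try x > 0, y > 0 (so mu_x = mu_y = 0): x = 6*mu/2, y = 2*mu/2
Substitute: 6*(6*mu/2) + 2*(2*mu/2) = 14
  mu*40/2 = 14 => mu = 7/10
x* = 21/10 > 0, y* = 7/10 > 0, consistent with mu_x = mu_y = 0.
f is convex and the constraints are linear, so this KKT point is the global minimum.
f* = 49/10
Active constraints: 6x + 2y >= 14 (holds with equality, mu = 7/10 > 0); x >= 0 and y >= 0 are inactive (mu_x = mu_y = 0).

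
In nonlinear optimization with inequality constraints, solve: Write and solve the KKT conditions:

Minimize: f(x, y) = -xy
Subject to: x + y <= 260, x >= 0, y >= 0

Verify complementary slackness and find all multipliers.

Problem: min -xy s.t. x + y <= 260 (multiplier lambda), x >= 0 (mu_x), y >= 0 (mu_y)
KKT stationarity: -y + lambda - mu_x = 0, -x + lambda - mu_y = 0, with lambda, mu_x, mu_y >= 0
Complementary slackness: lambda*(x + y - 260) = 0, mu_x*x = 0, mu_y*y = 0
If lambda = 0: y = -mu_x <= 0 and x = -mu_y <= 0 force x = y = 0 with f = 0; but x = y = 130 is feasible with f = -16900 < 0, so this is not the minimum. Hence lambda > 0 and x + y = 260.
Try x > 0, y > 0 (so mu_x = mu_y = 0): y = lambda, x = lambda => x = y = lambda
x + y = 260 => 2*lambda = 260 => lambda = 130
x* = y* = 130 > 0, consistent with mu_x = mu_y = 0.
(Any feasible point with x = 0 or y = 0 has f = 0 > -16900, so the minimum is not on those boundaries.)
min(-xy) = -16900 (i.e. max xy = 16900)
Multipliers: lambda = 130, mu_x = 0, mu_y = 0
Complementary slackness: lambda*(x + y - 260) = 130*(130 + 130 - 260) = 0, mu_x*x = 0*130 = 0, mu_y*y = 0*130 = 0. Satisfied.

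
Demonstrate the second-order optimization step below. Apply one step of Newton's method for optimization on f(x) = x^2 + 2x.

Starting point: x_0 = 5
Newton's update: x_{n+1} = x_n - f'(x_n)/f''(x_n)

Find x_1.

f(x) = x^2 + 2x
f'(x) = 2x + (2), f''(x) = 2
Newton step: x_1 = x_0 - f'(x_0)/f''(x_0)
f'(5) = 12
x_1 = 5 - 12/2 = -1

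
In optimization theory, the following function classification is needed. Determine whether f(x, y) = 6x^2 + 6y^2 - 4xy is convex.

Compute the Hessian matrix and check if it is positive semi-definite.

f(x,y) = 6x^2 + 6y^2 - 4xy
Hessian H = [[12, -4], [-4, 12]]
trace(H) = 24, det(H) = 128
Eigenvalues: (24 +/- sqrt(64)) / 2 = 16, 8
Since both eigenvalues > 0, f is convex.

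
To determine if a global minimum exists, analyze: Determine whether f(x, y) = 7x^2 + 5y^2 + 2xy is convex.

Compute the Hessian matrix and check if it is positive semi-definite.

f(x,y) = 7x^2 + 5y^2 + 2xy
Hessian H = [[14, 2], [2, 10]]
trace(H) = 24, det(H) = 136
Eigenvalues: (24 +/- sqrt(32)) / 2 = 14.83, 9.172
Since both eigenvalues > 0, f is convex.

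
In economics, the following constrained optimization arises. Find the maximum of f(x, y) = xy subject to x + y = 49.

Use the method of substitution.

Substitute y = 49 - x into f(x,y) = xy:
g(x) = x(49 - x) = 49x - x^2
g'(x) = 49 - 2x = 0  =>  x = 49/2
y = 49 - 49/2 = 49/2
Maximum value = (49/2) * (49/2) = 2401/4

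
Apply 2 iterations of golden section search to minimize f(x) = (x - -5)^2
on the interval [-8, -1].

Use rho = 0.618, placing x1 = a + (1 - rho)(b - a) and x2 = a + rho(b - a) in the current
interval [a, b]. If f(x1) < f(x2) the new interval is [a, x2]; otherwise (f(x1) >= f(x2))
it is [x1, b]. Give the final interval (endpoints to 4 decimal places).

Golden section search for min of f(x) = (x - -5)^2 on [-8, -1].
Each step: x1 = a + (1 - rho)(b - a), x2 = a + rho(b - a); if f(x1) < f(x2) keep [a, x2], otherwise keep [x1, b].
Step 1: [-8.0000, -1.0000], x1=-5.3260 (f=0.1063), x2=-3.6740 (f=1.7583); f(x1) < f(x2) => keep [-8.0000, -3.6740]
Step 2: [-8.0000, -3.6740], x1=-6.3475 (f=1.8157), x2=-5.3265 (f=0.1066); f(x1) > f(x2) => keep [-6.3475, -3.6740]
Final interval: [-6.3475, -3.6740]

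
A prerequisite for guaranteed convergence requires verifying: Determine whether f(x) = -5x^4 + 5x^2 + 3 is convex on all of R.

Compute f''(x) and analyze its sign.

f(x) = -5x^4 + 5x^2 + 3
f'(x) = -20x^3 + 10x
f''(x) = -60x^2 + 10
f''(x) = -60x^2 + 10 -> -inf as |x| -> inf
Therefore, f is not globally convex on R.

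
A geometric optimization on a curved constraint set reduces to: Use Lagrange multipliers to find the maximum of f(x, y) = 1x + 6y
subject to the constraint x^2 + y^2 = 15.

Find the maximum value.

Set up Lagrange conditions: grad f = lambda * grad g
  1 = 2*lambda*x
  6 = 2*lambda*y
From these: x/y = 1/6, so x = 1t, y = 6t for some t.
Substitute into constraint: (1t)^2 + (6t)^2 = 15
  t^2 * 37 = 15
  t = sqrt(15/37)
Maximum = 1*x + 6*y = (1^2 + 6^2)*t = 37 * sqrt(15/37) = sqrt(555)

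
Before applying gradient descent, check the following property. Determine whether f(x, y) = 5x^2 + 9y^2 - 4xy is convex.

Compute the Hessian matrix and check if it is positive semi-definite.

f(x,y) = 5x^2 + 9y^2 - 4xy
Hessian H = [[10, -4], [-4, 18]]
trace(H) = 28, det(H) = 164
Eigenvalues: (28 +/- sqrt(128)) / 2 = 19.66, 8.343
Since both eigenvalues > 0, f is convex.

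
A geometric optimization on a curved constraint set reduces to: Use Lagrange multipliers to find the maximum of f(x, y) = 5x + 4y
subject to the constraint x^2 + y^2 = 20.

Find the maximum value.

Set up Lagrange conditions: grad f = lambda * grad g
  5 = 2*lambda*x
  4 = 2*lambda*y
From these: x/y = 5/4, so x = 5t, y = 4t for some t.
Substitute into constraint: (5t)^2 + (4t)^2 = 20
  t^2 * 41 = 20
  t = sqrt(20/41)
Maximum = 5*x + 4*y = (5^2 + 4^2)*t = 41 * sqrt(20/41) = sqrt(820)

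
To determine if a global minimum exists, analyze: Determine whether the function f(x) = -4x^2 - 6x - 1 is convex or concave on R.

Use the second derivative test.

f(x) = -4x^2 - 6x - 1
f'(x) = -8x - 6
f''(x) = -8
Since f''(x) = -8 < 0 for all x, f is concave on R.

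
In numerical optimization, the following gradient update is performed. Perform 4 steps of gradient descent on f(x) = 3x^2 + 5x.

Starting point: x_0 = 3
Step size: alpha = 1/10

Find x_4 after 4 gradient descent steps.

f(x) = 3x^2 + 5x, f'(x) = 6x + (5)
Step 1: f'(3) = 23, x_1 = 3 - 1/10 * 23 = 7/10
Step 2: f'(7/10) = 46/5, x_2 = 7/10 - 1/10 * 46/5 = -11/50
Step 3: f'(-11/50) = 92/25, x_3 = -11/50 - 1/10 * 92/25 = -147/250
Step 4: f'(-147/250) = 184/125, x_4 = -147/250 - 1/10 * 184/125 = -919/1250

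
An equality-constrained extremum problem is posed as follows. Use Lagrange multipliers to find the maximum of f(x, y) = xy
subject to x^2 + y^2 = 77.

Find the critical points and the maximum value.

Lagrange conditions: y = 2*lambda*x and x = 2*lambda*y
If x = 0 then y = 0, violating the constraint, so x, y != 0.
Dividing: y/x = x/y => x^2 = y^2 => y = x or y = -x
Constraint: 2x^2 = 77 => x^2 = 77/2 => x = +/-sqrt(77/2)
Critical points: (sqrt(77/2), sqrt(77/2)), (-sqrt(77/2), -sqrt(77/2)), (sqrt(77/2), -sqrt(77/2)), (-sqrt(77/2), sqrt(77/2))
  y = x:  xy = x^2 = 77/2  at (sqrt(77/2), sqrt(77/2)) and (-sqrt(77/2), -sqrt(77/2))
  y = -x: xy = -x^2 = -77/2 at (sqrt(77/2), -sqrt(77/2)) and (-sqrt(77/2), sqrt(77/2))
Maximum xy = 77/2 at (sqrt(77/2), sqrt(77/2)) and (-sqrt(77/2), -sqrt(77/2))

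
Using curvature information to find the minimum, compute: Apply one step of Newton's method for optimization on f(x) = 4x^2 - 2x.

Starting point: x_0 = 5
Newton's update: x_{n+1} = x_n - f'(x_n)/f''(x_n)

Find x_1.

f(x) = 4x^2 - 2x
f'(x) = 8x + (-2), f''(x) = 8
Newton step: x_1 = x_0 - f'(x_0)/f''(x_0)
f'(5) = 38
x_1 = 5 - 38/8 = 1/4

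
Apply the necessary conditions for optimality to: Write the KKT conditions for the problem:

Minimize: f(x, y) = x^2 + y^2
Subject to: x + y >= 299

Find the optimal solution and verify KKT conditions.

KKT conditions for min x^2 + y^2 s.t. x + y >= 299:
Stationarity: 2x = mu, 2y = mu
So x = y = mu/2.
Complementary slackness: mu*(x + y - 299) = 0
Primal feasibility: x + y >= 299; dual feasibility: mu >= 0
If mu = 0 then x = y = 0, but 0 + 0 < 299 is infeasible, so the constraint is active.
Constraint active: x + y = 2*(mu/2) = 299 => mu = 299
x = y = 299/2, f = 89401/2
Verify: stationarity 2*(299/2) = 299 = mu; primal 299/2 + 299/2 = 299 >= 299; dual mu = 299 >= 0; complementary slackness 299*(299 - 299) = 0. All KKT conditions hold.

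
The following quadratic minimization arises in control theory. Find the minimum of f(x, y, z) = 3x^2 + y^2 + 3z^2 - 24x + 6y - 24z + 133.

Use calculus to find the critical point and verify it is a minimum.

f(x,y,z) = 3x^2 + y^2 + 3z^2 - 24x + 6y - 24z + 133
df/dx = 6x + (-24) = 0 => x = 4
df/dy = 2y + (6) = 0 => y = -3
df/dz = 6z + (-24) = 0 => z = 4
f(4,-3,4) = 3*(4)^2 + 1*(-3)^2 + 3*(4)^2 + -24*(4) + 6*(-3) + -24*(4) + 133 = 28
Hessian is diagonal with entries 6, 2, 6 > 0, confirmed minimum.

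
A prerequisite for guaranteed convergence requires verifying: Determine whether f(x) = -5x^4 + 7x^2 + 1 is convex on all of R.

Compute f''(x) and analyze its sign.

f(x) = -5x^4 + 7x^2 + 1
f'(x) = -20x^3 + 14x
f''(x) = -60x^2 + 14
f''(x) = -60x^2 + 14 -> -inf as |x| -> inf
Therefore, f is not globally convex on R.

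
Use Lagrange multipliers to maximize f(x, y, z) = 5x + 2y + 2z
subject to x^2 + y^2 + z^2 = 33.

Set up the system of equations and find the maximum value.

Lagrange conditions: 5 = 2*lambda*x, 2 = 2*lambda*y, 2 = 2*lambda*z
So x:5 = y:2 = z:2, i.e. x = 5t, y = 2t, z = 2t
Constraint: t^2*(5^2 + 2^2 + 2^2) = 33
  t^2 * 33 = 33  =>  t = sqrt(1)
Maximum = 5*5t + 2*2t + 2*2t = 33*sqrt(1) = 33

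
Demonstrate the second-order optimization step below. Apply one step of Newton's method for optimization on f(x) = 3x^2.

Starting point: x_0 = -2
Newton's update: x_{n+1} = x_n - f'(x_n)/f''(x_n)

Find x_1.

f(x) = 3x^2
f'(x) = 6x + (0), f''(x) = 6
Newton step: x_1 = x_0 - f'(x_0)/f''(x_0)
f'(-2) = -12
x_1 = -2 - -12/6 = 0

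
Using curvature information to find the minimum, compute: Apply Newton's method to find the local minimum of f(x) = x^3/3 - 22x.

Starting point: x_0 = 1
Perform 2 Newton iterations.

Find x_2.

f(x) = x^3/3 - 22x
f'(x) = x^2 - 22, f''(x) = 2x
Newton update: x_{n+1} = x_n - (x_n^2 - 22)/(2*x_n)
Step 1: x_0 = 1, f'=-21, f''=2, x_1 = 23/2
Step 2: x_1 = 23/2, f'=441/4, f''=23, x_2 = 617/92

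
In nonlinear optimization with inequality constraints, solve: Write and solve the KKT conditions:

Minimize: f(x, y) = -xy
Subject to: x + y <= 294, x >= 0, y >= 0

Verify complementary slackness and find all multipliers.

Problem: min -xy s.t. x + y <= 294 (multiplier lambda), x >= 0 (mu_x), y >= 0 (mu_y)
KKT stationarity: -y + lambda - mu_x = 0, -x + lambda - mu_y = 0, with lambda, mu_x, mu_y >= 0
Complementary slackness: lambda*(x + y - 294) = 0, mu_x*x = 0, mu_y*y = 0
If lambda = 0: y = -mu_x <= 0 and x = -mu_y <= 0 force x = y = 0 with f = 0; but x = y = 147 is feasible with f = -21609 < 0, so this is not the minimum. Hence lambda > 0 and x + y = 294.
Try x > 0, y > 0 (so mu_x = mu_y = 0): y = lambda, x = lambda => x = y = lambda
x + y = 294 => 2*lambda = 294 => lambda = 147
x* = y* = 147 > 0, consistent with mu_x = mu_y = 0.
(Any feasible point with x = 0 or y = 0 has f = 0 > -21609, so the minimum is not on those boundaries.)
min(-xy) = -21609 (i.e. max xy = 21609)
Multipliers: lambda = 147, mu_x = 0, mu_y = 0
Complementary slackness: lambda*(x + y - 294) = 147*(147 + 147 - 294) = 0, mu_x*x = 0*147 = 0, mu_y*y = 0*147 = 0. Satisfied.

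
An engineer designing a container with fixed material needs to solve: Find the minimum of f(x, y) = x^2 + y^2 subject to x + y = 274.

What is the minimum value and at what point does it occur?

Substitute y = 274 - x into f(x,y) = x^2 + y^2:
g(x) = x^2 + (274 - x)^2 = 2x^2 - 548x + 75076
g'(x) = 4x - 548 = 0  =>  x = 137
y = 274 - 137 = 137
Minimum value = 137^2 + 137^2 = 37538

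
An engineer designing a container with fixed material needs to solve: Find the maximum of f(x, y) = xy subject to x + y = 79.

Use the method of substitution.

Substitute y = 79 - x into f(x,y) = xy:
g(x) = x(79 - x) = 79x - x^2
g'(x) = 79 - 2x = 0  =>  x = 79/2
y = 79 - 79/2 = 79/2
Maximum value = (79/2) * (79/2) = 6241/4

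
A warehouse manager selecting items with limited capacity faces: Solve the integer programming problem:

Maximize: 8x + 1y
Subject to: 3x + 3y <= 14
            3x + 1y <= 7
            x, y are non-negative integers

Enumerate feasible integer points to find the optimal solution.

Constraint 1: 3x + 3y <= 14
Constraint 2: 3x + 1y <= 7
Feasible x range (need y >= 0): 0 <= x <= min(14/3, 7/3) => x in {0, ..., 2}.
Enumerate feasible integer points row by row (the coefficient of y is 1 > 0, so for each x the largest feasible y gives the best value):
  x = 0: y <= min((14 - 3*0)/3, (7 - 3*0)/1) => y in {0, ..., 4}; best 8*0 + 1*4 = 4
  x = 1: y <= min((14 - 3*1)/3, (7 - 3*1)/1) => y in {0, ..., 3}; best 8*1 + 1*3 = 11
  x = 2: y <= min((14 - 3*2)/3, (7 - 3*2)/1) => y in {0, ..., 1}; best 8*2 + 1*1 = 17
The maximum 8x + 1y = 17 is achieved at x = 2, y = 1.
Check: 3*2 + 3*1 = 9 <= 14 and 3*2 + 1*1 = 7 <= 7.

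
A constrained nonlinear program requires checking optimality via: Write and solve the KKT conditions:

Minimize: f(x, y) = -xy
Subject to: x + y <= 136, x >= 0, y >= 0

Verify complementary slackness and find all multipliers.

Problem: min -xy s.t. x + y <= 136 (multiplier lambda), x >= 0 (mu_x), y >= 0 (mu_y)
KKT stationarity: -y + lambda - mu_x = 0, -x + lambda - mu_y = 0, with lambda, mu_x, mu_y >= 0
Complementary slackness: lambda*(x + y - 136) = 0, mu_x*x = 0, mu_y*y = 0
If lambda = 0: y = -mu_x <= 0 and x = -mu_y <= 0 force x = y = 0 with f = 0; but x = y = 68 is feasible with f = -4624 < 0, so this is not the minimum. Hence lambda > 0 and x + y = 136.
Try x > 0, y > 0 (so mu_x = mu_y = 0): y = lambda, x = lambda => x = y = lambda
x + y = 136 => 2*lambda = 136 => lambda = 68
x* = y* = 68 > 0, consistent with mu_x = mu_y = 0.
(Any feasible point with x = 0 or y = 0 has f = 0 > -4624, so the minimum is not on those boundaries.)
min(-xy) = -4624 (i.e. max xy = 4624)
Multipliers: lambda = 68, mu_x = 0, mu_y = 0
Complementary slackness: lambda*(x + y - 136) = 68*(68 + 68 - 136) = 0, mu_x*x = 0*68 = 0, mu_y*y = 0*68 = 0. Satisfied.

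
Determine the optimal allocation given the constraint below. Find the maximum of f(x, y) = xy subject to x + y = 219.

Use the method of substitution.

Substitute y = 219 - x into f(x,y) = xy:
g(x) = x(219 - x) = 219x - x^2
g'(x) = 219 - 2x = 0  =>  x = 219/2
y = 219 - 219/2 = 219/2
Maximum value = (219/2) * (219/2) = 47961/4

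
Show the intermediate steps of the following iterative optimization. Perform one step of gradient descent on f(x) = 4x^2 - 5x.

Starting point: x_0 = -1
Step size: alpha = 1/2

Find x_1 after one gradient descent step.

f(x) = 4x^2 - 5x
f'(x) = 8x - 5
f'(-1) = 8*-1 + (-5) = -13
x_1 = x_0 - alpha * f'(x_0) = -1 - 1/2 * -13 = 11/2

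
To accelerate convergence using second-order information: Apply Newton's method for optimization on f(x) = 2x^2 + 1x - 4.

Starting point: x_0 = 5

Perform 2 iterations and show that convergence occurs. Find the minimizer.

f(x) = 2x^2 + 1x - 4, f'(x) = 4x + (1), f''(x) = 4
Step 1: f'(5) = 21, x_1 = 5 - 21/4 = -1/4
Step 2: f'(-1/4) = 0, x_2 = -1/4 (converged)
Newton's method converges in 1 step for quadratics.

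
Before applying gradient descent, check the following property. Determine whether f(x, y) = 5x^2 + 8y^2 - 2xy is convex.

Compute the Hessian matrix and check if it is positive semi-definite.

f(x,y) = 5x^2 + 8y^2 - 2xy
Hessian H = [[10, -2], [-2, 16]]
trace(H) = 26, det(H) = 156
Eigenvalues: (26 +/- sqrt(52)) / 2 = 16.61, 9.394
Since both eigenvalues > 0, f is convex.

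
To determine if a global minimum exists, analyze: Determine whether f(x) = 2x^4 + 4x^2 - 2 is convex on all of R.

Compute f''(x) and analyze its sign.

f(x) = 2x^4 + 4x^2 - 2
f'(x) = 8x^3 + 8x
f''(x) = 24x^2 + 8
f''(x) = 24x^2 + 8 >= 8 > 0 for all x
Therefore, f is convex on R.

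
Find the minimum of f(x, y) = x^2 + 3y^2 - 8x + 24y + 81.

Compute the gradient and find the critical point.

f(x,y) = x^2 + 3y^2 - 8x + 24y + 81
df/dx = 2x + (-8) = 0  =>  x = 4
df/dy = 6y + (24) = 0  =>  y = -4
f(4, -4) = 1*(4)^2 + 3*(-4)^2 + -8*(4) + 24*(-4) + 81 = 17
Hessian is diagonal with entries 2, 6 > 0, so this is a minimum.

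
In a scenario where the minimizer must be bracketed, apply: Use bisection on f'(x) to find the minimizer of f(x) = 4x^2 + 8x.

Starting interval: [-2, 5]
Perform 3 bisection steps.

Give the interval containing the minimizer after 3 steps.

Finding critical point of f(x) = 4x^2 + 8x using bisection on f'(x) = 8x + 8.
f'(x) = 0 when x = -1.
Starting interval: [-2, 5]
Step 1: mid = 3/2, f'(mid) = 20, new interval = [-2, 3/2]
Step 2: mid = -1/4, f'(mid) = 6, new interval = [-2, -1/4]
Step 3: mid = -9/8, f'(mid) = -1, new interval = [-9/8, -1/4]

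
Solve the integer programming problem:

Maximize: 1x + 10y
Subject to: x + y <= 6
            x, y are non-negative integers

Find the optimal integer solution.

Objective: 1x + 10y, constraint: x + y <= 6
Coefficient of y is 10 > coefficient of x is 1, so allocate the entire budget to y.
Optimal: x = 0, y = 6, value = 60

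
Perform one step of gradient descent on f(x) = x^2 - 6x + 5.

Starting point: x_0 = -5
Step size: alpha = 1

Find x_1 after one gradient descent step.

f(x) = x^2 - 6x + 5
f'(x) = 2x - 6
f'(-5) = 2*-5 + (-6) = -16
x_1 = x_0 - alpha * f'(x_0) = -5 - 1 * -16 = 11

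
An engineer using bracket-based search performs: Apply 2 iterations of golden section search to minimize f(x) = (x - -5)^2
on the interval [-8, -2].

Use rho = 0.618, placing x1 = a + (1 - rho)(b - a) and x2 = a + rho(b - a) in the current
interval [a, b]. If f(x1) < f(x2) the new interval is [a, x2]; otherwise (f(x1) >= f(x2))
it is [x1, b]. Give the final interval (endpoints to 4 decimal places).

Golden section search for min of f(x) = (x - -5)^2 on [-8, -2].
Each step: x1 = a + (1 - rho)(b - a), x2 = a + rho(b - a); if f(x1) < f(x2) keep [a, x2], otherwise keep [x1, b].
Step 1: [-8.0000, -2.0000], x1=-5.7080 (f=0.5013), x2=-4.2920 (f=0.5013); f(x1) = f(x2) (tie, not '<') => keep [-5.7080, -2.0000]
Step 2: [-5.7080, -2.0000], x1=-4.2915 (f=0.5019), x2=-3.4165 (f=2.5076); f(x1) < f(x2) => keep [-5.7080, -3.4165]
Final interval: [-5.7080, -3.4165]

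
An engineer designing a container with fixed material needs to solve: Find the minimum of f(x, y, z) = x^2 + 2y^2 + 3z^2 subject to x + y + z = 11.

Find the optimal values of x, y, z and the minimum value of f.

Using Lagrange multipliers on f = x^2 + 2y^2 + 3z^2 with constraint x + y + z = 11:
Conditions: 2*1*x = lambda, 2*2*y = lambda, 2*3*z = lambda
So x = lambda/2, y = lambda/4, z = lambda/6
Substituting into constraint: lambda * (11/12) = 11
lambda = 12
x = 6, y = 3, z = 2
Minimum value = 66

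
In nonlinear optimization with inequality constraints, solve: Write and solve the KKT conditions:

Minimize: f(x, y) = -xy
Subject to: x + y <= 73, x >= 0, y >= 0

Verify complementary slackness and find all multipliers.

Problem: min -xy s.t. x + y <= 73 (multiplier lambda), x >= 0 (mu_x), y >= 0 (mu_y)
KKT stationarity: -y + lambda - mu_x = 0, -x + lambda - mu_y = 0, with lambda, mu_x, mu_y >= 0
Complementary slackness: lambda*(x + y - 73) = 0, mu_x*x = 0, mu_y*y = 0
If lambda = 0: y = -mu_x <= 0 and x = -mu_y <= 0 force x = y = 0 with f = 0; but x = y = 73/2 is feasible with f = -5329/4 < 0, so this is not the minimum. Hence lambda > 0 and x + y = 73.
Try x > 0, y > 0 (so mu_x = mu_y = 0): y = lambda, x = lambda => x = y = lambda
x + y = 73 => 2*lambda = 73 => lambda = 73/2
x* = y* = 73/2 > 0, consistent with mu_x = mu_y = 0.
(Any feasible point with x = 0 or y = 0 has f = 0 > -5329/4, so the minimum is not on those boundaries.)
min(-xy) = -5329/4 (i.e. max xy = 5329/4)
Multipliers: lambda = 73/2, mu_x = 0, mu_y = 0
Complementary slackness: lambda*(x + y - 73) = 73/2*(73/2 + 73/2 - 73) = 0, mu_x*x = 0*73/2 = 0, mu_y*y = 0*73/2 = 0. Satisfied.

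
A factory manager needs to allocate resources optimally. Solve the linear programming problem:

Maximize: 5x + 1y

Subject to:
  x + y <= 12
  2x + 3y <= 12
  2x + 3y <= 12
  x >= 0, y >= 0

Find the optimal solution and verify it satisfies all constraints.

Feasible vertices: (0, 0), (0, 4), (6, 0)
Objective 5x + 1y at each vertex:
  (0, 0): 0
  (0, 4): 4
  (6, 0): 30
Maximum is 30 at (6, 0).
Verify constraints at (x, y) = (6, 0):
  1*6 + 1*0 = 6 <= 12
  2*6 + 3*0 = 12 <= 12 (active)
  2*6 + 3*0 = 12 <= 12 (active)
  x = 6 >= 0, y = 0 >= 0. All constraints satisfied.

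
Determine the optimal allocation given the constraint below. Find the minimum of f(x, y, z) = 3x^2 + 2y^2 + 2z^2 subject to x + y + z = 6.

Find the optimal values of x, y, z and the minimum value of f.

Using Lagrange multipliers on f = 3x^2 + 2y^2 + 2z^2 with constraint x + y + z = 6:
Conditions: 2*3*x = lambda, 2*2*y = lambda, 2*2*z = lambda
So x = lambda/6, y = lambda/4, z = lambda/4
Substituting into constraint: lambda * (2/3) = 6
lambda = 9
x = 3/2, y = 9/4, z = 9/4
Minimum value = 27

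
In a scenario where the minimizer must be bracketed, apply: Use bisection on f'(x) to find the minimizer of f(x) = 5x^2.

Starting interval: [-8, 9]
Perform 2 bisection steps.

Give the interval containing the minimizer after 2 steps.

Finding critical point of f(x) = 5x^2 using bisection on f'(x) = 10x + 0.
f'(x) = 0 when x = 0.
Starting interval: [-8, 9]
Step 1: mid = 1/2, f'(mid) = 5, new interval = [-8, 1/2]
Step 2: mid = -15/4, f'(mid) = -75/2, new interval = [-15/4, 1/2]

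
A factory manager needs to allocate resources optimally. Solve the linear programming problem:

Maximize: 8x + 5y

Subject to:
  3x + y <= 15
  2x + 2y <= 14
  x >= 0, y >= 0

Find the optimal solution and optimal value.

Feasible vertices: (0, 0), (0, 7), (4, 3), (5, 0)
Objective 8x + 5y at each:
  (0, 0): 0
  (0, 7): 35
  (4, 3): 47
  (5, 0): 40
Maximum is 47 at (4, 3).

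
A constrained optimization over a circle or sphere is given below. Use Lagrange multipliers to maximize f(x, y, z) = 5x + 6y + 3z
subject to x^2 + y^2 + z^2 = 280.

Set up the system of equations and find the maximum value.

Lagrange conditions: 5 = 2*lambda*x, 6 = 2*lambda*y, 3 = 2*lambda*z
So x:5 = y:6 = z:3, i.e. x = 5t, y = 6t, z = 3t
Constraint: t^2*(5^2 + 6^2 + 3^2) = 280
  t^2 * 70 = 280  =>  t = sqrt(4)
Maximum = 5*5t + 6*6t + 3*3t = 70*sqrt(4) = 140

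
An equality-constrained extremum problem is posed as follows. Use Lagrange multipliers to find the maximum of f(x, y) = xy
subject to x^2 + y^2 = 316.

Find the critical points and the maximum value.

Lagrange conditions: y = 2*lambda*x and x = 2*lambda*y
If x = 0 then y = 0, violating the constraint, so x, y != 0.
Dividing: y/x = x/y => x^2 = y^2 => y = x or y = -x
Constraint: 2x^2 = 316 => x^2 = 158 => x = +/-sqrt(158)
Critical points: (sqrt(158), sqrt(158)), (-sqrt(158), -sqrt(158)), (sqrt(158), -sqrt(158)), (-sqrt(158), sqrt(158))
  y = x:  xy = x^2 = 158  at (sqrt(158), sqrt(158)) and (-sqrt(158), -sqrt(158))
  y = -x: xy = -x^2 = -158 at (sqrt(158), -sqrt(158)) and (-sqrt(158), sqrt(158))
Maximum xy = 158 at (sqrt(158), sqrt(158)) and (-sqrt(158), -sqrt(158))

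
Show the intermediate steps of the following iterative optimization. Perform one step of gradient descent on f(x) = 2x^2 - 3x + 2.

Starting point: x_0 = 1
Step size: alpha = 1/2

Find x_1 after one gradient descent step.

f(x) = 2x^2 - 3x + 2
f'(x) = 4x - 3
f'(1) = 4*1 + (-3) = 1
x_1 = x_0 - alpha * f'(x_0) = 1 - 1/2 * 1 = 1/2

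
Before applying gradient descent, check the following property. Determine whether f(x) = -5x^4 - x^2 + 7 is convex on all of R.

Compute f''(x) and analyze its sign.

f(x) = -5x^4 - x^2 + 7
f'(x) = -20x^3 + -2x
f''(x) = -60x^2 + -2
f''(x) = -60x^2 + -2 <= -2 < 0 for all x
Therefore, f is concave on R.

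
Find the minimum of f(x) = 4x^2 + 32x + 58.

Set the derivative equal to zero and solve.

f(x) = 4x^2 + 32x + 58
f'(x) = 8x + (32) = 0
x = -32/8 = -4
f(-4) = -6
Since f''(x) = 8 > 0, this is a minimum.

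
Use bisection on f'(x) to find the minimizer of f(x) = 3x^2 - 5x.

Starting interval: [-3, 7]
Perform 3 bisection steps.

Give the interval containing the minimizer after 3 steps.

Finding critical point of f(x) = 3x^2 - 5x using bisection on f'(x) = 6x + -5.
f'(x) = 0 when x = 5/6.
Starting interval: [-3, 7]
Step 1: mid = 2, f'(mid) = 7, new interval = [-3, 2]
Step 2: mid = -1/2, f'(mid) = -8, new interval = [-1/2, 2]
Step 3: mid = 3/4, f'(mid) = -1/2, new interval = [3/4, 2]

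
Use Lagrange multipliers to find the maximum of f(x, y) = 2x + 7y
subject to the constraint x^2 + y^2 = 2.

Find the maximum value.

Set up Lagrange conditions: grad f = lambda * grad g
  2 = 2*lambda*x
  7 = 2*lambda*y
From these: x/y = 2/7, so x = 2t, y = 7t for some t.
Substitute into constraint: (2t)^2 + (7t)^2 = 2
  t^2 * 53 = 2
  t = sqrt(2/53)
Maximum = 2*x + 7*y = (2^2 + 7^2)*t = 53 * sqrt(2/53) = sqrt(106)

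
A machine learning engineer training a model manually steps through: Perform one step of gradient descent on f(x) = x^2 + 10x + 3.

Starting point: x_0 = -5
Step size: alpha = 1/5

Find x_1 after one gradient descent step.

f(x) = x^2 + 10x + 3
f'(x) = 2x + 10
f'(-5) = 2*-5 + (10) = 0
x_1 = x_0 - alpha * f'(x_0) = -5 - 1/5 * 0 = -5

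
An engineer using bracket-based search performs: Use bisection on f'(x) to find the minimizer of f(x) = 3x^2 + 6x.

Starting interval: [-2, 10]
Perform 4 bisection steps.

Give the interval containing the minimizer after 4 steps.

Finding critical point of f(x) = 3x^2 + 6x using bisection on f'(x) = 6x + 6.
f'(x) = 0 when x = -1.
Starting interval: [-2, 10]
Step 1: mid = 4, f'(mid) = 30, new interval = [-2, 4]
Step 2: mid = 1, f'(mid) = 12, new interval = [-2, 1]
Step 3: mid = -1/2, f'(mid) = 3, new interval = [-2, -1/2]
Step 4: mid = -5/4, f'(mid) = -3/2, new interval = [-5/4, -1/2]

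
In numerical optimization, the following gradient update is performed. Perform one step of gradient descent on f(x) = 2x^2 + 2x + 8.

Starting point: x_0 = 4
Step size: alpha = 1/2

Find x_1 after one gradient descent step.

f(x) = 2x^2 + 2x + 8
f'(x) = 4x + 2
f'(4) = 4*4 + (2) = 18
x_1 = x_0 - alpha * f'(x_0) = 4 - 1/2 * 18 = -5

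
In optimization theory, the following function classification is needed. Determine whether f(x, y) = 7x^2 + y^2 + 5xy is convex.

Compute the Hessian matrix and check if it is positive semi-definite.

f(x,y) = 7x^2 + y^2 + 5xy
Hessian H = [[14, 5], [5, 2]]
trace(H) = 16, det(H) = 3
Eigenvalues: (16 +/- sqrt(244)) / 2 = 15.81, 0.1898
Since both eigenvalues > 0, f is convex.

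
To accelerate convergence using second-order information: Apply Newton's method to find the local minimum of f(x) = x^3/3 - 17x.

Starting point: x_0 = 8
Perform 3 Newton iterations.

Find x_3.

f(x) = x^3/3 - 17x
f'(x) = x^2 - 17, f''(x) = 2x
Newton update: x_{n+1} = x_n - (x_n^2 - 17)/(2*x_n)
Step 1: x_0 = 8, f'=47, f''=16, x_1 = 81/16
Step 2: x_1 = 81/16, f'=2209/256, f''=81/8, x_2 = 10913/2592
Step 3: x_2 = 10913/2592, f'=4879681/6718464, f''=10913/1296, x_3 = 233307457/56572992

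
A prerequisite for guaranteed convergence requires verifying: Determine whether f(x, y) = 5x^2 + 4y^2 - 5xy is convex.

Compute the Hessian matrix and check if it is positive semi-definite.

f(x,y) = 5x^2 + 4y^2 - 5xy
Hessian H = [[10, -5], [-5, 8]]
trace(H) = 18, det(H) = 55
Eigenvalues: (18 +/- sqrt(104)) / 2 = 14.1, 3.901
Since both eigenvalues > 0, f is convex.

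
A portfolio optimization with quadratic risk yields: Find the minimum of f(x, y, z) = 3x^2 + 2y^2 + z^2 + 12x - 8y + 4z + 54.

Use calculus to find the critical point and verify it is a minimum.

f(x,y,z) = 3x^2 + 2y^2 + z^2 + 12x - 8y + 4z + 54
df/dx = 6x + (12) = 0 => x = -2
df/dy = 4y + (-8) = 0 => y = 2
df/dz = 2z + (4) = 0 => z = -2
f(-2,2,-2) = 3*(-2)^2 + 2*(2)^2 + 1*(-2)^2 + 12*(-2) + -8*(2) + 4*(-2) + 54 = 30
Hessian is diagonal with entries 6, 4, 2 > 0, confirmed minimum.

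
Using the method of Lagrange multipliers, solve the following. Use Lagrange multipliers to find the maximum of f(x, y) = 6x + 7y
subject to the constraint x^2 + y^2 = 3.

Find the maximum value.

Set up Lagrange conditions: grad f = lambda * grad g
  6 = 2*lambda*x
  7 = 2*lambda*y
From these: x/y = 6/7, so x = 6t, y = 7t for some t.
Substitute into constraint: (6t)^2 + (7t)^2 = 3
  t^2 * 85 = 3
  t = sqrt(3/85)
Maximum = 6*x + 7*y = (6^2 + 7^2)*t = 85 * sqrt(3/85) = sqrt(255)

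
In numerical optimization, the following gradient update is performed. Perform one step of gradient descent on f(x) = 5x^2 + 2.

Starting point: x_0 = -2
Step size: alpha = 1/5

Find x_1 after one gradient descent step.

f(x) = 5x^2 + 2
f'(x) = 10x + 0
f'(-2) = 10*-2 + (0) = -20
x_1 = x_0 - alpha * f'(x_0) = -2 - 1/5 * -20 = 2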